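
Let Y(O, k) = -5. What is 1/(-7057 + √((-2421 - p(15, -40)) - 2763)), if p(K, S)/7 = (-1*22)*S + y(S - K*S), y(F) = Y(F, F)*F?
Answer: -7057/49792993 - 8*√129/49792993 ≈ -0.00014355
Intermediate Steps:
y(F) = -5*F
p(K, S) = -189*S + 35*K*S (p(K, S) = 7*((-1*22)*S - 5*(S - K*S)) = 7*(-22*S - 5*(S - K*S)) = 7*(-22*S + (-5*S + 5*K*S)) = 7*(-27*S + 5*K*S) = -189*S + 35*K*S)
1/(-7057 + √((-2421 - p(15, -40)) - 2763)) = 1/(-7057 + √((-2421 - 7*(-40)*(-27 + 5*15)) - 2763)) = 1/(-7057 + √((-2421 - 7*(-40)*(-27 + 75)) - 2763)) = 1/(-7057 + √((-2421 - 7*(-40)*48) - 2763)) = 1/(-7057 + √((-2421 - 1*(-13440)) - 2763)) = 1/(-7057 + √((-2421 + 13440) - 2763)) = 1/(-7057 + √(11019 - 2763)) = 1/(-7057 + √8256) = 1/(-7057 + 8*√129)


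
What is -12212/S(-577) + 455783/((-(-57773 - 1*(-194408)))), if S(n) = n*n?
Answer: -153411965027/45489753915 ≈ -3.3725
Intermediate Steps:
S(n) = n²
-12212/S(-577) + 455783/((-(-57773 - 1*(-194408)))) = -12212/((-577)²) + 455783/((-(-57773 - 1*(-194408)))) = -12212/332929 + 455783/((-(-57773 + 194408))) = -12212*1/332929 + 455783/((-1*136635)) = -12212/332929 + 455783/(-136635) = -12212/332929 + 455783*(-1/136635) = -12212/332929 - 455783/136635 = -153411965027/45489753915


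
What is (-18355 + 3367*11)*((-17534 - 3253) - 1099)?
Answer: -408874252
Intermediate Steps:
(-18355 + 3367*11)*((-17534 - 3253) - 1099) = (-18355 + 37037)*(-20787 - 1099) = 18682*(-21886) = -408874252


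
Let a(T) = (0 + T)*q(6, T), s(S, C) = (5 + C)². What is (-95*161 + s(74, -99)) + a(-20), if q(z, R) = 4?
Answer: -6539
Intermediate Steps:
a(T) = 4*T (a(T) = (0 + T)*4 = T*4 = 4*T)
(-95*161 + s(74, -99)) + a(-20) = (-95*161 + (5 - 99)²) + 4*(-20) = (-15295 + (-94)²) - 80 = (-15295 + 8836) - 80 = -6459 - 80 = -6539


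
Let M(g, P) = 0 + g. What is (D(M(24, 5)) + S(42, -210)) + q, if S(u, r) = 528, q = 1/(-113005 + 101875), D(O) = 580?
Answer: 12332039/11130 ≈ 1108.0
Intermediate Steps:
M(g, P) = g
q = -1/11130 (q = 1/(-11130) = -1/11130 ≈ -8.9847e-5)
(D(M(24, 5)) + S(42, -210)) + q = (580 + 528) - 1/11130 = 1108 - 1/11130 = 12332039/11130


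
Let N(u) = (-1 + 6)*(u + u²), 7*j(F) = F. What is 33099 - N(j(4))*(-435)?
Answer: 1717551/49 ≈ 35052.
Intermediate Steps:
j(F) = F/7
N(u) = 5*u + 5*u² (N(u) = 5*(u + u²) = 5*u + 5*u²)
33099 - N(j(4))*(-435) = 33099 - 5*((⅐)*4)*(1 + (⅐)*4)*(-435) = 33099 - 5*(4/7)*(1 + 4/7)*(-435) = 33099 - 5*(4/7)*(11/7)*(-435) = 33099 - 220*(-435)/49 = 33099 - 1*(-95700/49) = 33099 + 95700/49 = 1717551/49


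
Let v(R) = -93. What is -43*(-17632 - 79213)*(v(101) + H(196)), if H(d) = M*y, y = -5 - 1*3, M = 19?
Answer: -1020262075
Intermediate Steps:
y = -8 (y = -5 - 3 = -8)
H(d) = -152 (H(d) = 19*(-8) = -152)
-43*(-17632 - 79213)*(v(101) + H(196)) = -43*(-17632 - 79213)*(-93 - 152) = -(-4164335)*(-245) = -43*23727025 = -1020262075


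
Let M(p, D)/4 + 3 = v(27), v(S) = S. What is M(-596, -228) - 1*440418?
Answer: -440322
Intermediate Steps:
M(p, D) = 96 (M(p, D) = -12 + 4*27 = -12 + 108 = 96)
M(-596, -228) - 1*440418 = 96 - 1*440418 = 96 - 440418 = -440322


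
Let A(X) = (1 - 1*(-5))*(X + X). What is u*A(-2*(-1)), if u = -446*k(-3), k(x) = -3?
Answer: 32112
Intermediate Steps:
u = 1338 (u = -446*(-3) = 1338)
A(X) = 12*X (A(X) = (1 + 5)*(2*X) = 6*(2*X) = 12*X)
u*A(-2*(-1)) = 1338*(12*(-2*(-1))) = 1338*(12*2) = 1338*24 = 32112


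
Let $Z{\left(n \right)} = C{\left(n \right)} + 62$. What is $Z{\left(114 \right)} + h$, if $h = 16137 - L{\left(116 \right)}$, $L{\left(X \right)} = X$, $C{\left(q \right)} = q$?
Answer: $16197$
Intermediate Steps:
$h = 16021$ ($h = 16137 - 116 = 16021$)
$Z{\left(n \right)} = 62 + n$ ($Z{\left(n \right)} = n + 62 = 62 + n$)
$Z{\left(114 \right)} + h = \left(62 + 114\right) + 16021 = 176 + 16021 = 16197$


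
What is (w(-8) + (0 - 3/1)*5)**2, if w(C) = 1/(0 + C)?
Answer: 14641/64 ≈ 228.77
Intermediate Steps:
w(C) = 1/C
(w(-8) + (0 - 3/1)*5)**2 = (1/(-8) + (0 - 3/1)*5)**2 = (-1/8 + (0 - 3*1)*5)**2 = (-1/8 + (0 - 3)*5)**2 = (-1/8 - 3*5)**2 = (-1/8 - 15)**2 = (-121/8)**2 = 14641/64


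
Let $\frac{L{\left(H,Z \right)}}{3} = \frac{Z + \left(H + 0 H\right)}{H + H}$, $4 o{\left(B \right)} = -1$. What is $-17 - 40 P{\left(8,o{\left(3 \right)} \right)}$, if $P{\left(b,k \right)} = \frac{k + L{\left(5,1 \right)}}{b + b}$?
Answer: $- \frac{167}{8} \approx -20.875$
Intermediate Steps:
$o{\left(B \right)} = - \frac{1}{4}$ ($o{\left(B \right)} = \frac{1}{4} \left(-1\right) = - \frac{1}{4}$)
$L{\left(H,Z \right)} = \frac{3 \left(H + Z\right)}{2 H}$ ($L{\left(H,Z \right)} = 3 \frac{Z + \left(H + 0 H\right)}{H + H} = 3 \frac{Z + \left(H + 0\right)}{2 H} = 3 \left(Z + H\right) \frac{1}{2 H} = 3 \left(H + Z\right) \frac{1}{2 H} = 3 \frac{H + Z}{2 H} = \frac{3 \left(H + Z\right)}{2 H}$)
$P{\left(b,k \right)} = \frac{\frac{9}{5} + k}{2 b}$ ($P{\left(b,k \right)} = \frac{k + \frac{3 \left(5 + 1\right)}{2 \cdot 5}}{b + b} = \frac{k + \frac{3}{2} \cdot \frac{1}{5} \cdot 6}{2 b} = \left(k + \frac{9}{5}\right) \frac{1}{2 b} = \left(\frac{9}{5} + k\right) \frac{1}{2 b} = \frac{\frac{9}{5} + k}{2 b}$)
$-17 - 40 P{\left(8,o{\left(3 \right)} \right)} = -17 - 40 \frac{9 + 5 \left(- \frac{1}{4}\right)}{10 \cdot 8} = -17 - 40 \cdot \frac{1}{10} \cdot \frac{1}{8} \left(9 - \frac{5}{4}\right) = -17 - 40 \cdot \frac{1}{10} \cdot \frac{1}{8} \cdot \frac{31}{4} = -17 - \frac{31}{8} = - \frac{167}{8}$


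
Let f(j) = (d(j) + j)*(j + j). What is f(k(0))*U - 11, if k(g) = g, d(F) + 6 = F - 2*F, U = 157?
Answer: -11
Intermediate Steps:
d(F) = -6 - F (d(F) = -6 + (F - 2*F) = -6 - F)
f(j) = -12*j (f(j) = ((-6 - j) + j)*(j + j) = -12*j)
f(k(0))*U - 11 = -12*0*157 - 11 = 0*157 - 11 = 0 - 11 = -11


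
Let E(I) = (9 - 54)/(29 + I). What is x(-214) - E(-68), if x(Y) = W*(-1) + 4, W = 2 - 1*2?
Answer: 37/13 ≈ 2.8462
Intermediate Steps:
W = 0 (W = 2 - 2 = 0)
E(I) = -45/(29 + I)
x(Y) = 4 (x(Y) = 0*(-1) + 4 = 0 + 4 = 4)
x(-214) - E(-68) = 4 - (-45)/(29 - 68) = 4 - (-45)/(-39) = 4 - (-45)*(-1)/39 = 4 - 1*15/13 = 4 - 15/13 = 37/13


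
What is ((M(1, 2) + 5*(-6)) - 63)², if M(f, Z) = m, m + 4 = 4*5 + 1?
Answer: 5776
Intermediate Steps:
m = 17 (m = -4 + (4*5 + 1) = -4 + (20 + 1) = -4 + 21 = 17)
M(f, Z) = 17
((M(1, 2) + 5*(-6)) - 63)² = ((17 + 5*(-6)) - 63)² = ((17 - 30) - 63)² = (-13 - 63)² = (-76)² = 5776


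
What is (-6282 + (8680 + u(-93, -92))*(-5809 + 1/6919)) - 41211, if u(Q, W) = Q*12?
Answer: -304344447147/6919 ≈ -4.3987e+7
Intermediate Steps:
u(Q, W) = 12*Q
(-6282 + (8680 + u(-93, -92))*(-5809 + 1/6919)) - 41211 = (-6282 + (8680 + 12*(-93))*(-5809 + 1/6919)) - 41211 = (-6282 + (8680 - 1116)*(-5809 + 1/6919)) - 41211 = (-6282 + 7564*(-40192470/6919)) - 41211 = (-6282 - 304015843080/6919) - 41211 = -304059308238/6919 - 41211 = -304344447147/6919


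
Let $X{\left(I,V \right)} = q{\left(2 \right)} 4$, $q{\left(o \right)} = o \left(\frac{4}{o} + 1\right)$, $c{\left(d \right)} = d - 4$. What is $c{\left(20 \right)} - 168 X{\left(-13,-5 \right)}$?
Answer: $-4016$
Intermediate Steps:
$c{\left(d \right)} = -4 + d$
$q{\left(o \right)} = o \left(1 + \frac{4}{o}\right)$
$X{\left(I,V \right)} = 24$ ($X{\left(I,V \right)} = \left(4 + 2\right) 4 = 6 \cdot 4 = 24$)
$c{\left(20 \right)} - 168 X{\left(-13,-5 \right)} = \left(-4 + 20\right) - 4032 = 16 - 4032 = -4016$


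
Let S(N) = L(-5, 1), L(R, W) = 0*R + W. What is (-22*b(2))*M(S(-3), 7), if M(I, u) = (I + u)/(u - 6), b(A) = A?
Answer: -352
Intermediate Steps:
L(R, W) = W (L(R, W) = 0 + W = W)
S(N) = 1
M(I, u) = (I + u)/(-6 + u)
(-22*b(2))*M(S(-3), 7) = (-22*2)*((1 + 7)/(-6 + 7)) = -44*8/1 = -44*8 = -352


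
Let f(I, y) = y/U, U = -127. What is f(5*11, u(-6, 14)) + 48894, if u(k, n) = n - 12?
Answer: 6209536/127 ≈ 48894.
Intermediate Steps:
u(k, n) = -12 + n
f(I, y) = -y/127 (f(I, y) = y/(-127) = y*(-1/127) = -y/127)
f(5*11, u(-6, 14)) + 48894 = -(-12 + 14)/127 + 48894 = -1/127*2 + 48894 = -2/127 + 48894 = 6209536/127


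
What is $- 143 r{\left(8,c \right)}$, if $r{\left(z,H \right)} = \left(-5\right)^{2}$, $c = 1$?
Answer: $-3575$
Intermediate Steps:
$r{\left(z,H \right)} = 25$
$- 143 r{\left(8,c \right)} = \left(-143\right) 25 = -3575$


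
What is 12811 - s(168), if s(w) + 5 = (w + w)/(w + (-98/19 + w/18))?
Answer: 8982648/701 ≈ 12814.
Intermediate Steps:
s(w) = -5 + 2*w/(-98/19 + 19*w/18) (s(w) = -5 + (w + w)/(w + (-98/19 + w/18)) = -5 + (2*w)/(w + (-98*1/19 + w*(1/18))) = -5 + (2*w)/(w + (-98/19 + w/18)) = -5 + (2*w)/(-98/19 + 19*w/18) = -5 + 2*w/(-98/19 + 19*w/18))
12811 - s(168) = 12811 - (8820 - 1121*168)/(-1764 + 361*168) = 12811 - (8820 - 188328)/(-1764 + 60648) = 12811 - (-179508)/58884 = 12811 - 1*(-2137/701) = 12811 + 2137/701 = 8982648/701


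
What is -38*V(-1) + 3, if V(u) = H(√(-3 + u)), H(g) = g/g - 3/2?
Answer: 22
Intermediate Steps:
H(g) = -½ (H(g) = 1 - 3*½ = 1 - 3/2 = -½)
V(u) = -½
-38*V(-1) + 3 = -38*(-½) + 3 = 19 + 3 = 22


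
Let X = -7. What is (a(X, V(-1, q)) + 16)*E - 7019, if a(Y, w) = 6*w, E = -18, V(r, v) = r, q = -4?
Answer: -7199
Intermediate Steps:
(a(X, V(-1, q)) + 16)*E - 7019 = (6*(-1) + 16)*(-18) - 7019 = (-6 + 16)*(-18) - 7019 = 10*(-18) - 7019 = -180 - 7019 = -7199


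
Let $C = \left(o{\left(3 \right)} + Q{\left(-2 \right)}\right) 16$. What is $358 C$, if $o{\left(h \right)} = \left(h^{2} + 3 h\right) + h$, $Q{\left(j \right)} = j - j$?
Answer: $120288$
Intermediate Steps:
$Q{\left(j \right)} = 0$
$o{\left(h \right)} = h^{2} + 4 h$
$C = 336$ ($C = \left(3 \left(4 + 3\right) + 0\right) 16 = \left(3 \cdot 7 + 0\right) 16 = \left(21 + 0\right) 16 = 21 \cdot 16 = 336$)
$358 C = 358 \cdot 336 = 120288$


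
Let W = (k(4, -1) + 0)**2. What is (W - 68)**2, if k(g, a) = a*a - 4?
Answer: 3481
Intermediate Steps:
k(g, a) = -4 + a**2 (k(g, a) = a**2 - 4 = -4 + a**2)
W = 9 (W = ((-4 + (-1)**2) + 0)**2 = ((-4 + 1) + 0)**2 = (-3 + 0)**2 = (-3)**2 = 9)
(W - 68)**2 = (9 - 68)**2 = (-59)**2 = 3481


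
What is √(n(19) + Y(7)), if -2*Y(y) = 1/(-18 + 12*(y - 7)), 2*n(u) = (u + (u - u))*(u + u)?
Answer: √12997/6 ≈ 19.001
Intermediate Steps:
n(u) = u² (n(u) = ((u + (u - u))*(u + u))/2 = ((u + 0)*(2*u))/2 = (u*(2*u))/2 = (2*u²)/2 = u²)
Y(y) = -1/(2*(-102 + 12*y)) (Y(y) = -1/(2*(-18 + 12*(y - 7))) = -1/(2*(-18 + 12*(-7 + y))) = -1/(2*(-18 + (-84 + 12*y))) = -1/(2*(-102 + 12*y)))
√(n(19) + Y(7)) = √(19² - 1/(-204 + 24*7)) = √(361 - 1/(-204 + 168)) = √(361 - 1/(-36)) = √(361 - 1*(-1/36)) = √(361 + 1/36) = √(12997/36) = √12997/6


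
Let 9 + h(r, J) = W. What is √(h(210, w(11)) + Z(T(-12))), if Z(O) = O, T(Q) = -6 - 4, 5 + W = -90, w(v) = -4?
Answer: I*√114 ≈ 10.677*I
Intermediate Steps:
W = -95 (W = -5 - 90 = -95)
T(Q) = -10
h(r, J) = -104 (h(r, J) = -9 - 95 = -104)
√(h(210, w(11)) + Z(T(-12))) = √(-104 - 10) = √(-114) = I*√114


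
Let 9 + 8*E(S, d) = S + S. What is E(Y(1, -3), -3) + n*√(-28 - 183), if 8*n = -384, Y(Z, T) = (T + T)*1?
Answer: -21/8 - 48*I*√211 ≈ -2.625 - 697.24*I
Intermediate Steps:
Y(Z, T) = 2*T (Y(Z, T) = (2*T)*1 = 2*T)
n = -48 (n = (⅛)*(-384) = -48)
E(S, d) = -9/8 + S/4 (E(S, d) = -9/8 + (S + S)/8 = -9/8 + (2*S)/8 = -9/8 + S/4)
E(Y(1, -3), -3) + n*√(-28 - 183) = (-9/8 + (2*(-3))/4) - 48*√(-28 - 183) = (-9/8 + (¼)*(-6)) - 48*I*√211 = (-9/8 - 3/2) - 48*I*√211 = -21/8 - 48*I*√211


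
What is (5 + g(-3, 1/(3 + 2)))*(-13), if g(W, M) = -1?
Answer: -52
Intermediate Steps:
(5 + g(-3, 1/(3 + 2)))*(-13) = (5 - 1)*(-13) = 4*(-13) = -52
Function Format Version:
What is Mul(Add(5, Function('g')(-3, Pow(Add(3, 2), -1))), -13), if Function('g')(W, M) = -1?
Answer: -52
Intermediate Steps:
Mul(Add(5, Function('g')(-3, Pow(Add(3, 2), -1))), -13) = Mul(Add(5, -1), -13) = Mul(4, -13) = -52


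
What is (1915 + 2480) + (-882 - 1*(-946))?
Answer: 4459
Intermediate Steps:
(1915 + 2480) + (-882 - 1*(-946)) = 4395 + (-882 + 946) = 4395 + 64 = 4459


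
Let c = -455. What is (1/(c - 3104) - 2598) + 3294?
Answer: 2477063/3559 ≈ 696.00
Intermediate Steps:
(1/(c - 3104) - 2598) + 3294 = (1/(-455 - 3104) - 2598) + 3294 = (1/(-3559) - 2598) + 3294 = (-1/3559 - 2598) + 3294 = -9246283/3559 + 3294 = 2477063/3559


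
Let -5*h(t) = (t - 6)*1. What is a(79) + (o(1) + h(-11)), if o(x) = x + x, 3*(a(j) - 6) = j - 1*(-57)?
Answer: 851/15 ≈ 56.733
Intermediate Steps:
a(j) = 25 + j/3 (a(j) = 6 + (j - 1*(-57))/3 = 6 + (j + 57)/3 = 6 + (57 + j)/3 = 6 + (19 + j/3) = 25 + j/3)
o(x) = 2*x
h(t) = 6/5 - t/5 (h(t) = -(t - 6)/5 = -(-6 + t)/5 = 6/5 - t/5)
a(79) + (o(1) + h(-11)) = (25 + (⅓)*79) + (2*1 + (6/5 - ⅕*(-11))) = (25 + 79/3) + (2 + (6/5 + 11/5)) = 154/3 + (2 + 17/5) = 154/3 + 27/5 = 851/15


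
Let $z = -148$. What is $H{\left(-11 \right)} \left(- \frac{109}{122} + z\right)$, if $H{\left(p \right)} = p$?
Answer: $\frac{199815}{122} \approx 1637.8$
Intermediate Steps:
$H{\left(-11 \right)} \left(- \frac{109}{122} + z\right) = - 11 \left(- \frac{109}{122} - 148\right) = \left(-11\right) \left(- \frac{18165}{122}\right) = \frac{199815}{122}$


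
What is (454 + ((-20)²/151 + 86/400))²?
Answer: 190365294127849/912040000 ≈ 2.0872e+5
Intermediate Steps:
(454 + ((-20)²/151 + 86/400))² = (454 + (400*(1/151) + 86*(1/400)))² = (454 + (400/151 + 43/200))² = (454 + 86493/30200)² = (13797293/30200)² = 190365294127849/912040000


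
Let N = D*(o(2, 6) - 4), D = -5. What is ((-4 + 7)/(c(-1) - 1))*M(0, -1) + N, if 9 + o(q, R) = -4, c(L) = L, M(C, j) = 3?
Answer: 161/2 ≈ 80.500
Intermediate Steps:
o(q, R) = -13 (o(q, R) = -9 - 4 = -13)
N = 85 (N = -5*(-13 - 4) = -5*(-17) = 85)
((-4 + 7)/(c(-1) - 1))*M(0, -1) + N = ((-4 + 7)/(-1 - 1))*3 + 85 = (3/(-2))*3 + 85 = (3*(-½))*3 + 85 = -3/2*3 + 85 = -9/2 + 85 = 161/2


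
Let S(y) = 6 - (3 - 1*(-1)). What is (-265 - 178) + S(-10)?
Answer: -441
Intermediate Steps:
S(y) = 2 (S(y) = 6 - (3 + 1) = 6 - 1*4 = 6 - 4 = 2)
(-265 - 178) + S(-10) = (-265 - 178) + 2 = -443 + 2 = -441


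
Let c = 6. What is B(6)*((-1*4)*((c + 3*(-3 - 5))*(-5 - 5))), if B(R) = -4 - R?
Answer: 7200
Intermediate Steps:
B(6)*((-1*4)*((c + 3*(-3 - 5))*(-5 - 5))) = (-4 - 1*6)*((-1*4)*((6 + 3*(-3 - 5))*(-5 - 5))) = (-4 - 6)*(-4*(6 + 3*(-8))*(-10)) = -(-40)*(6 - 24)*(-10) = -(-40)*(-18*(-10)) = -(-40)*180 = -10*(-720) = 7200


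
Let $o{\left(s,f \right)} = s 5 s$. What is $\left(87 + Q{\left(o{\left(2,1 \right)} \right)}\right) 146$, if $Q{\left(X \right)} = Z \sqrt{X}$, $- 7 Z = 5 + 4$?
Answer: $12702 - \frac{2628 \sqrt{5}}{7} \approx 11863.0$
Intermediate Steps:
$Z = - \frac{9}{7}$ ($Z = - \frac{5 + 4}{7} = \left(- \frac{1}{7}\right) 9 = - \frac{9}{7} \approx -1.2857$)
$o{\left(s,f \right)} = 5 s^{2}$ ($o{\left(s,f \right)} = 5 s s = 5 s^{2}$)
$Q{\left(X \right)} = - \frac{9 \sqrt{X}}{7}$
$\left(87 + Q{\left(o{\left(2,1 \right)} \right)}\right) 146 = \left(87 - \frac{9 \sqrt{5 \cdot 2^{2}}}{7}\right) 146 = \left(87 - \frac{9 \sqrt{5 \cdot 4}}{7}\right) 146 = \left(87 - \frac{9 \sqrt{20}}{7}\right) 146 = \left(87 - \frac{9 \cdot 2 \sqrt{5}}{7}\right) 146 = \left(87 - \frac{18 \sqrt{5}}{7}\right) 146 = 12702 - \frac{2628 \sqrt{5}}{7}$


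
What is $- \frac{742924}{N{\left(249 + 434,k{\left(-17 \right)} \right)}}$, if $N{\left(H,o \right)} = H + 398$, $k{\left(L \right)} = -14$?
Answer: $- \frac{742924}{1081} \approx -687.26$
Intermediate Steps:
$N{\left(H,o \right)} = 398 + H$
$- \frac{742924}{N{\left(249 + 434,k{\left(-17 \right)} \right)}} = - \frac{742924}{398 + \left(249 + 434\right)} = - \frac{742924}{398 + 683} = - \frac{742924}{1081}$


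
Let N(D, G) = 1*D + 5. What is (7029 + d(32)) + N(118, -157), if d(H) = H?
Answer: 7184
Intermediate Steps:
N(D, G) = 5 + D (N(D, G) = D + 5 = 5 + D)
(7029 + d(32)) + N(118, -157) = (7029 + 32) + (5 + 118) = 7061 + 123 = 7184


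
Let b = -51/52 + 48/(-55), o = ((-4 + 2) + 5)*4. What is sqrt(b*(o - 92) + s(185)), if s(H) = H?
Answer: sqrt(6815237)/143 ≈ 18.256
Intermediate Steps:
o = 12 (o = (-2 + 5)*4 = 3*4 = 12)
b = -5301/2860 (b = -51*1/52 + 48*(-1/55) = -51/52 - 48/55 = -5301/2860 ≈ -1.8535)
sqrt(b*(o - 92) + s(185)) = sqrt(-5301*(12 - 92)/2860 + 185) = sqrt(-5301/2860*(-80) + 185) = sqrt(21204/143 + 185) = sqrt(47659/143) = sqrt(6815237)/143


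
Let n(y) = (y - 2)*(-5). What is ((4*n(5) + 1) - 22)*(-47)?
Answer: 3807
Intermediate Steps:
n(y) = 10 - 5*y (n(y) = (-2 + y)*(-5) = 10 - 5*y)
((4*n(5) + 1) - 22)*(-47) = ((4*(10 - 5*5) + 1) - 22)*(-47) = ((4*(10 - 25) + 1) - 22)*(-47) = ((4*(-15) + 1) - 22)*(-47) = ((-60 + 1) - 22)*(-47) = (-59 - 22)*(-47) = -81*(-47) = 3807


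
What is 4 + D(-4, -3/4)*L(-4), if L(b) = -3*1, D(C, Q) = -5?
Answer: 19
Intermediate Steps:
L(b) = -3
4 + D(-4, -3/4)*L(-4) = 4 - 5*(-3) = 4 + 15 = 19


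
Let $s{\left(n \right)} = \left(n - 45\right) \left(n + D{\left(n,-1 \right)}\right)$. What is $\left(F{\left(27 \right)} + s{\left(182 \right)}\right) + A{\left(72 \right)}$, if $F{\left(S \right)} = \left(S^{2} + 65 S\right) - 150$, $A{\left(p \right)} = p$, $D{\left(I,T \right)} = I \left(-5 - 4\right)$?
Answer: $-197066$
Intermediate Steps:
$D{\left(I,T \right)} = - 9 I$ ($D{\left(I,T \right)} = I \left(-9\right) = - 9 I$)
$s{\left(n \right)} = - 8 n \left(-45 + n\right)$ ($s{\left(n \right)} = \left(n - 45\right) \left(n - 9 n\right) = \left(-45 + n\right) \left(- 8 n\right) = - 8 n \left(-45 + n\right)$)
$F{\left(S \right)} = -150 + S^{2} + 65 S$
$\left(F{\left(27 \right)} + s{\left(182 \right)}\right) + A{\left(72 \right)} = \left(\left(-150 + 27^{2} + 65 \cdot 27\right) + 8 \cdot 182 \left(45 - 182\right)\right) + 72 = \left(\left(-150 + 729 + 1755\right) + 8 \cdot 182 \left(45 - 182\right)\right) + 72 = \left(2334 + 8 \cdot 182 \left(-137\right)\right) + 72 = \left(2334 - 199472\right) + 72 = -197138 + 72 = -197066$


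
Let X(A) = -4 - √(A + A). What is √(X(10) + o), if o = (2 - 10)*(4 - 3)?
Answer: √(-12 - 2*√5) ≈ 4.0586*I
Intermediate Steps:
X(A) = -4 - √2*√A (X(A) = -4 - √(2*A) = -4 - √2*√A)
o = -8 (o = -8*1 = -8)
√(X(10) + o) = √((-4 - √2*√10) - 8) = √((-4 - 2*√5) - 8) = √(-12 - 2*√5)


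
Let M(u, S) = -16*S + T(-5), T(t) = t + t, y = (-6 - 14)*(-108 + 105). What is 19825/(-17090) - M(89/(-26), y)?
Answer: 3311495/3418 ≈ 968.84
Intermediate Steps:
y = 60 (y = -20*(-3) = 60)
T(t) = 2*t
M(u, S) = -10 - 16*S (M(u, S) = -16*S + 2*(-5) = -16*S - 10 = -10 - 16*S)
19825/(-17090) - M(89/(-26), y) = 19825/(-17090) - (-10 - 16*60) = 19825*(-1/17090) - (-10 - 960) = -3965/3418 - 1*(-970) = -3965/3418 + 970 = 3311495/3418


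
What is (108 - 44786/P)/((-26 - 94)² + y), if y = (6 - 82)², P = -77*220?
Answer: 133879/24412960 ≈ 0.0054839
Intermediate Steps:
P = -16940
y = 5776 (y = (-76)² = 5776)
(108 - 44786/P)/((-26 - 94)² + y) = (108 - 44786/(-16940))/((-26 - 94)² + 5776) = (108 - 44786*(-1/16940))/((-120)² + 5776) = (108 + 3199/1210)/(14400 + 5776) = (133879/1210)/20176 = (133879/1210)*(1/20176) = 133879/24412960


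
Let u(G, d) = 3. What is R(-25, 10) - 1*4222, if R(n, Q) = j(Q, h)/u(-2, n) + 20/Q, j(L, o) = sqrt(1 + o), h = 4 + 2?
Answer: -4220 + sqrt(7)/3 ≈ -4219.1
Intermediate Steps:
h = 6
R(n, Q) = 20/Q + sqrt(7)/3 (R(n, Q) = sqrt(1 + 6)/3 + 20/Q = sqrt(7)*(1/3) + 20/Q = sqrt(7)/3 + 20/Q = 20/Q + sqrt(7)/3)
R(-25, 10) - 1*4222 = (20/10 + sqrt(7)/3) - 1*4222 = (20*(1/10) + sqrt(7)/3) - 4222 = (2 + sqrt(7)/3) - 4222 = -4220 + sqrt(7)/3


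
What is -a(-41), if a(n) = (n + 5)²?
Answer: -1296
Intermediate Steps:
a(n) = (5 + n)²
-a(-41) = -(5 - 41)² = -1*(-36)² = -1*1296 = -1296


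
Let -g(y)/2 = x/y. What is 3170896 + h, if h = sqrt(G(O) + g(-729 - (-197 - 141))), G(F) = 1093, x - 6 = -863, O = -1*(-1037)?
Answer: 3170896 + sqrt(166428759)/391 ≈ 3.1709e+6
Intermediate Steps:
O = 1037
x = -857 (x = 6 - 863 = -857)
g(y) = 1714/y (g(y) = -(-1714)/y = 1714/y)
h = sqrt(166428759)/391 (h = sqrt(1093 + 1714/(-729 - (-197 - 141))) = sqrt(1093 + 1714/(-729 - 1*(-338))) = sqrt(1093 + 1714/(-729 + 338)) = sqrt(1093 + 1714/(-391)) = sqrt(1093 + 1714*(-1/391)) = sqrt(1093 - 1714/391) = sqrt(425649/391) = sqrt(166428759)/391 ≈ 32.994)
3170896 + h = 3170896 + sqrt(166428759)/391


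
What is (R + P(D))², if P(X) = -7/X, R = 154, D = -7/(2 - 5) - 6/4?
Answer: 529984/25 ≈ 21199.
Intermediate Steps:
D = ⅚ (D = -7/(-3) - 6*¼ = -7*(-⅓) - 3/2 = 7/3 - 3/2 = ⅚ ≈ 0.83333)
(R + P(D))² = (154 - 7/⅚)² = (154 - 7*6/5)² = (154 - 42/5)² = (728/5)² = 529984/25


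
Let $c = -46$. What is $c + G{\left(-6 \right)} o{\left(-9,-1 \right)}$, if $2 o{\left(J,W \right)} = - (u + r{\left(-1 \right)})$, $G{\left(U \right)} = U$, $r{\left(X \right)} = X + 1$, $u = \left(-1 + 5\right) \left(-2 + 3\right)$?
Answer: $-34$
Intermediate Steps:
$u = 4$ ($u = 4 \cdot 1 = 4$)
$r{\left(X \right)} = 1 + X$
$o{\left(J,W \right)} = -2$ ($o{\left(J,W \right)} = \frac{\left(-1\right) \left(4 + \left(1 - 1\right)\right)}{2} = \frac{\left(-1\right) \left(4 + 0\right)}{2} = \frac{\left(-1\right) 4}{2} = \frac{1}{2} \left(-4\right) = -2$)
$c + G{\left(-6 \right)} o{\left(-9,-1 \right)} = -46 - -12 = -46 + 12 = -34$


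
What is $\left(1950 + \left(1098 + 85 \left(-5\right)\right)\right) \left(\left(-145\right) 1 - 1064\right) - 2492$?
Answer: $-3173699$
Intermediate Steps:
$\left(1950 + \left(1098 + 85 \left(-5\right)\right)\right) \left(\left(-145\right) 1 - 1064\right) - 2492 = \left(1950 + \left(1098 - 425\right)\right) \left(-145 - 1064\right) - 2492 = \left(1950 + 673\right) \left(-1209\right) - 2492 = 2623 \left(-1209\right) - 2492 = -3171207 - 2492 = -3173699$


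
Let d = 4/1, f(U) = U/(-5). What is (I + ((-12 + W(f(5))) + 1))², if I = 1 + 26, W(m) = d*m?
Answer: 144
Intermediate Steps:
f(U) = -U/5 (f(U) = U*(-⅕) = -U/5)
d = 4 (d = 4*1 = 4)
W(m) = 4*m
I = 27
(I + ((-12 + W(f(5))) + 1))² = (27 + ((-12 + 4*(-⅕*5)) + 1))² = (27 + ((-12 + 4*(-1)) + 1))² = (27 + ((-12 - 4) + 1))² = (27 + (-16 + 1))² = (27 - 15)² = 12² = 144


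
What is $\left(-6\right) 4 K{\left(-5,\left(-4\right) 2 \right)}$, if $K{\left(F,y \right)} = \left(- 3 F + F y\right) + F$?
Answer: $-1200$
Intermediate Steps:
$K{\left(F,y \right)} = - 2 F + F y$
$\left(-6\right) 4 K{\left(-5,\left(-4\right) 2 \right)} = \left(-6\right) 4 \left(- 5 \left(-2 - 8\right)\right) = - 24 \left(- 5 \left(-2 - 8\right)\right) = - 24 \left(\left(-5\right) \left(-10\right)\right) = \left(-24\right) 50 = -1200$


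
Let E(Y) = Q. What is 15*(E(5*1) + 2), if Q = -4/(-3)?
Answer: 50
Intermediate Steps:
Q = 4/3 (Q = -4*(-⅓) = 4/3 ≈ 1.3333)
E(Y) = 4/3
15*(E(5*1) + 2) = 15*(4/3 + 2) = 15*(10/3) = 50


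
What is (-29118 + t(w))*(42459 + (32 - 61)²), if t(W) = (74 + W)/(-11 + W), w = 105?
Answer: -59254166450/47 ≈ -1.2607e+9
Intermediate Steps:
t(W) = (74 + W)/(-11 + W)
(-29118 + t(w))*(42459 + (32 - 61)²) = (-29118 + (74 + 105)/(-11 + 105))*(42459 + (32 - 61)²) = (-29118 + 179/94)*(42459 + (-29)²) = (-29118 + (1/94)*179)*(42459 + 841) = (-29118 + 179/94)*43300 = -2736913/94*43300 = -59254166450/47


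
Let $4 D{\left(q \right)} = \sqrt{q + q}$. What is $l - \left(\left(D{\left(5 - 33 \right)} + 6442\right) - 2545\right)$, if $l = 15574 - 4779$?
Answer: $6898 - \frac{i \sqrt{14}}{2} \approx 6898.0 - 1.8708 i$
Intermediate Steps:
$D{\left(q \right)} = \frac{\sqrt{2} \sqrt{q}}{4}$ ($D{\left(q \right)} = \frac{\sqrt{q + q}}{4} = \frac{\sqrt{2 q}}{4} = \frac{\sqrt{2} \sqrt{q}}{4}$)
$l = 10795$ ($l = 15574 - 4779 = 10795$)
$l - \left(\left(D{\left(5 - 33 \right)} + 6442\right) - 2545\right) = 10795 - \left(\left(\frac{\sqrt{2} \sqrt{5 - 33}}{4} + 6442\right) - 2545\right) = 10795 - \left(\left(\frac{\sqrt{2} \sqrt{-28}}{4} + 6442\right) - 2545\right) = 10795 - \left(\left(\frac{\sqrt{2} \cdot 2 i \sqrt{7}}{4} + 6442\right) - 2545\right) = 10795 - \left(\left(\frac{i \sqrt{14}}{2} + 6442\right) - 2545\right) = 10795 - \left(\left(6442 + \frac{i \sqrt{14}}{2}\right) - 2545\right) = 10795 - \left(3897 + \frac{i \sqrt{14}}{2}\right) = 6898 - \frac{i \sqrt{14}}{2}$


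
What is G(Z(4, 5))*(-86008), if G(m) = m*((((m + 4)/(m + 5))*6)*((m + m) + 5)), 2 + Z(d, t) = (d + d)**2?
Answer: -272405225664/67 ≈ -4.0658e+9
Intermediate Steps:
Z(d, t) = -2 + 4*d**2 (Z(d, t) = -2 + (d + d)**2 = -2 + (2*d)**2 = -2 + 4*d**2)
G(m) = 6*m*(4 + m)*(5 + 2*m)/(5 + m) (G(m) = m*((((4 + m)/(5 + m))*6)*(2*m + 5)) = m*((((4 + m)/(5 + m))*6)*(5 + 2*m)) = m*((6*(4 + m)/(5 + m))*(5 + 2*m)) = m*(6*(4 + m)*(5 + 2*m)/(5 + m)) = 6*m*(4 + m)*(5 + 2*m)/(5 + m))
G(Z(4, 5))*(-86008) = (6*(-2 + 4*4**2)*(20 + 2*(-2 + 4*4**2)**2 + 13*(-2 + 4*4**2))/(5 + (-2 + 4*4**2)))*(-86008) = (6*(-2 + 4*16)*(20 + 2*(-2 + 4*16)**2 + 13*(-2 + 4*16))/(5 + (-2 + 4*16)))*(-86008) = (6*(-2 + 64)*(20 + 2*(-2 + 64)**2 + 13*(-2 + 64))/(5 + (-2 + 64)))*(-86008) = (6*62*(20 + 2*62**2 + 13*62)/(5 + 62))*(-86008) = (6*62*(20 + 2*3844 + 806)/67)*(-86008) = (6*62*(1/67)*(20 + 7688 + 806))*(-86008) = (6*62*(1/67)*8514)*(-86008) = (3167208/67)*(-86008) = -272405225664/67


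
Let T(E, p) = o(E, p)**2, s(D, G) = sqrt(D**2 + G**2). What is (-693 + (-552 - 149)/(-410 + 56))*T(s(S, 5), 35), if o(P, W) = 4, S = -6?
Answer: -1956968/177 ≈ -11056.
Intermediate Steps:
T(E, p) = 16 (T(E, p) = 4**2 = 16)
(-693 + (-552 - 149)/(-410 + 56))*T(s(S, 5), 35) = (-693 + (-552 - 149)/(-410 + 56))*16 = (-693 - 701/(-354))*16 = (-693 - 701*(-1/354))*16 = (-693 + 701/354)*16 = -244621/354*16 = -1956968/177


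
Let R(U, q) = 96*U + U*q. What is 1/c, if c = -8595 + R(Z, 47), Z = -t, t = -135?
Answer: 1/10710 ≈ 9.3371e-5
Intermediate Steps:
Z = 135 (Z = -1*(-135) = 135)
c = 10710 (c = -8595 + 135*(96 + 47) = -8595 + 135*143 = -8595 + 19305 = 10710)
1/c = 1/10710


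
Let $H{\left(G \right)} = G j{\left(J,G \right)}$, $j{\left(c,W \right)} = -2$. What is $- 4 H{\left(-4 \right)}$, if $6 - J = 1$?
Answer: $-32$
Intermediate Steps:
$J = 5$ ($J = 6 - 1 = 5$)
$H{\left(G \right)} = - 2 G$ ($H{\left(G \right)} = G \left(-2\right) = - 2 G$)
$- 4 H{\left(-4 \right)} = - 4 \left(\left(-2\right) \left(-4\right)\right) = \left(-4\right) 8 = -32$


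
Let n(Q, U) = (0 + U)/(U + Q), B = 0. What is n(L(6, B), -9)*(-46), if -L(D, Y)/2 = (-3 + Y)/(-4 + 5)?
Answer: -138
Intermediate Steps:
L(D, Y) = 6 - 2*Y (L(D, Y) = -2*(-3 + Y)/(-4 + 5) = -2*(-3 + Y)/1 = -2*(-3 + Y) = 6 - 2*Y)
n(Q, U) = U/(Q + U)
n(L(6, B), -9)*(-46) = -9/((6 - 2*0) - 9)*(-46) = -9/((6 + 0) - 9)*(-46) = -9/(6 - 9)*(-46) = -9/(-3)*(-46) = -9*(-⅓)*(-46) = 3*(-46) = -138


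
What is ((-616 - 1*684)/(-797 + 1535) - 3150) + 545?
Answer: -961895/369 ≈ -2606.8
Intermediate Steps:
((-616 - 1*684)/(-797 + 1535) - 3150) + 545 = ((-616 - 684)/738 - 3150) + 545 = (-1300*1/738 - 3150) + 545 = (-650/369 - 3150) + 545 = -1163000/369 + 545 = -961895/369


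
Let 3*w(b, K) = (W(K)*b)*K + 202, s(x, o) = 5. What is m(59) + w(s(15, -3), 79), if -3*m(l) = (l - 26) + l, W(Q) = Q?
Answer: 31315/3 ≈ 10438.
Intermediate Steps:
m(l) = 26/3 - 2*l/3 (m(l) = -((l - 26) + l)/3 = -((-26 + l) + l)/3 = -(-26 + 2*l)/3 = 26/3 - 2*l/3)
w(b, K) = 202/3 + b*K²/3 (w(b, K) = ((K*b)*K + 202)/3 = (b*K² + 202)/3 = (202 + b*K²)/3 = 202/3 + b*K²/3)
m(59) + w(s(15, -3), 79) = (26/3 - ⅔*59) + (202/3 + (⅓)*5*79²) = (26/3 - 118/3) + (202/3 + (⅓)*5*6241) = -92/3 + (202/3 + 31205/3) = -92/3 + 10469 = 31315/3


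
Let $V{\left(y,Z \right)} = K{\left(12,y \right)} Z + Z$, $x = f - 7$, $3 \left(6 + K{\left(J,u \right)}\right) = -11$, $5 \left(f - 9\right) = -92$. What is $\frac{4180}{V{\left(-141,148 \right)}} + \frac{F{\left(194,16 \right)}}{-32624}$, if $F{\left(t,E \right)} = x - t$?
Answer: $- \frac{63796147}{19615180} \approx -3.2524$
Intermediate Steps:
$f = - \frac{47}{5}$ ($f = 9 + \frac{1}{5} \left(-92\right) = 9 - \frac{92}{5} = - \frac{47}{5} \approx -9.4$)
$K{\left(J,u \right)} = - \frac{29}{3}$ ($K{\left(J,u \right)} = -6 + \frac{1}{3} \left(-11\right) = -6 - \frac{11}{3} = - \frac{29}{3}$)
$x = - \frac{82}{5}$ ($x = - \frac{47}{5} - 7 = - \frac{82}{5} \approx -16.4$)
$V{\left(y,Z \right)} = - \frac{26 Z}{3}$ ($V{\left(y,Z \right)} = - \frac{29 Z}{3} + Z = - \frac{26 Z}{3}$)
$F{\left(t,E \right)} = - \frac{82}{5} - t$
$\frac{4180}{V{\left(-141,148 \right)}} + \frac{F{\left(194,16 \right)}}{-32624} = \frac{4180}{\left(- \frac{26}{3}\right) 148} + \frac{- \frac{82}{5} - 194}{-32624} = \frac{4180}{- \frac{3848}{3}} + \left(- \frac{82}{5} - 194\right) \left(- \frac{1}{32624}\right) = 4180 \left(- \frac{3}{3848}\right) - - \frac{263}{40780} = - \frac{3135}{962} + \frac{263}{40780} = - \frac{63796147}{19615180}$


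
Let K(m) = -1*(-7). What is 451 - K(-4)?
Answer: 444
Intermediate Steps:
K(m) = 7
451 - K(-4) = 451 - 1*7 = 451 - 7 = 444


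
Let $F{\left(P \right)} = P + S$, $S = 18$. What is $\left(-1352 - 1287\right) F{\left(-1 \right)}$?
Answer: $-44863$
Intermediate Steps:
$F{\left(P \right)} = 18 + P$ ($F{\left(P \right)} = P + 18 = 18 + P$)
$\left(-1352 - 1287\right) F{\left(-1 \right)} = \left(-1352 - 1287\right) \left(18 - 1\right) = \left(-2639\right) 17 = -44863$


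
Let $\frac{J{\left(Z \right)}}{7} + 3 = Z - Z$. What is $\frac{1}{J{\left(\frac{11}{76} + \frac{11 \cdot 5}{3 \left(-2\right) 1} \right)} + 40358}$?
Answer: $\frac{1}{40337} \approx 2.4791 \cdot 10^{-5}$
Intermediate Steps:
$J{\left(Z \right)} = -21$ ($J{\left(Z \right)} = -21 + 7 \left(Z - Z\right) = -21 + 7 \cdot 0 = -21 + 0 = -21$)
$\frac{1}{J{\left(\frac{11}{76} + \frac{11 \cdot 5}{3 \left(-2\right) 1} \right)} + 40358} = \frac{1}{-21 + 40358} = \frac{1}{40337}$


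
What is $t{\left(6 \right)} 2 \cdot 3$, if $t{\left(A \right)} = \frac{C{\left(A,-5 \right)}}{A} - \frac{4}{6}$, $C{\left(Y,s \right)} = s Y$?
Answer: $-34$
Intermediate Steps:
$C{\left(Y,s \right)} = Y s$
$t{\left(A \right)} = - \frac{17}{3}$ ($t{\left(A \right)} = \frac{A \left(-5\right)}{A} - \frac{4}{6} = \frac{\left(-5\right) A}{A} - \frac{2}{3} = -5 - \frac{2}{3} = - \frac{17}{3}$)
$t{\left(6 \right)} 2 \cdot 3 = \left(- \frac{17}{3}\right) 2 \cdot 3 = \left(- \frac{34}{3}\right) 3 = -34$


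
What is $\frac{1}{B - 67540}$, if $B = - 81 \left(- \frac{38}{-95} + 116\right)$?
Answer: $- \frac{5}{384842} \approx -1.2992 \cdot 10^{-5}$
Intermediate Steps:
$B = - \frac{47142}{5}$ ($B = - 81 \left(\left(-38\right) \left(- \frac{1}{95}\right) + 116\right) = - 81 \left(\frac{2}{5} + 116\right) = \left(-81\right) \frac{582}{5} = - \frac{47142}{5} \approx -9428.4$)
$\frac{1}{B - 67540} = \frac{1}{- \frac{47142}{5} - 67540} = \frac{1}{- \frac{384842}{5}} = - \frac{5}{384842}$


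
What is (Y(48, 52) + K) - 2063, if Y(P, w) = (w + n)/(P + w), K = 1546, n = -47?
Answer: -10339/20 ≈ -516.95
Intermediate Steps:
Y(P, w) = (-47 + w)/(P + w) (Y(P, w) = (w - 47)/(P + w) = (-47 + w)/(P + w))
(Y(48, 52) + K) - 2063 = ((-47 + 52)/(48 + 52) + 1546) - 2063 = (5/100 + 1546) - 2063 = ((1/100)*5 + 1546) - 2063 = (1/20 + 1546) - 2063 = 30921/20 - 2063 = -10339/20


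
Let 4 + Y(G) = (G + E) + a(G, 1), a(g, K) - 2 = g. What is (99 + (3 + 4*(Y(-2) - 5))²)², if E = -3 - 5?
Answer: 29463184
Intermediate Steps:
a(g, K) = 2 + g
E = -8
Y(G) = -10 + 2*G (Y(G) = -4 + ((G - 8) + (2 + G)) = -4 + ((-8 + G) + (2 + G)) = -4 + (-6 + 2*G) = -10 + 2*G)
(99 + (3 + 4*(Y(-2) - 5))²)² = (99 + (3 + 4*((-10 + 2*(-2)) - 5))²)² = (99 + (3 + 4*((-10 - 4) - 5))²)² = (99 + (3 + 4*(-14 - 5))²)² = (99 + (3 + 4*(-19))²)² = (99 + (3 - 76)²)² = (99 + (-73)²)² = (99 + 5329)² = 5428² = 29463184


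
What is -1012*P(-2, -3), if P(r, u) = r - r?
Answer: 0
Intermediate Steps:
P(r, u) = 0
-1012*P(-2, -3) = -1012*0 = 0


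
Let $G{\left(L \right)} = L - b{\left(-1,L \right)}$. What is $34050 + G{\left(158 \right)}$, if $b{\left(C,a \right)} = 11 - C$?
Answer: $34196$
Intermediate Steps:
$G{\left(L \right)} = -12 + L$ ($G{\left(L \right)} = L - \left(11 - -1\right) = L - \left(11 + 1\right) = L - 12 = -12 + L$)
$34050 + G{\left(158 \right)} = 34050 + \left(-12 + 158\right) = 34050 + 146 = 34196$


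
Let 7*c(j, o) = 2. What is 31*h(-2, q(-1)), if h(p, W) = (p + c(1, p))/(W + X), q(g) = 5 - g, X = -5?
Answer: -372/7 ≈ -53.143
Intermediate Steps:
c(j, o) = 2/7 (c(j, o) = (⅐)*2 = 2/7)
h(p, W) = (2/7 + p)/(-5 + W) (h(p, W) = (p + 2/7)/(W - 5) = (2/7 + p)/(-5 + W))
31*h(-2, q(-1)) = 31*((2/7 - 2)/(-5 + (5 - 1*(-1)))) = 31*(-12/7/(-5 + (5 + 1))) = 31*(-12/7/(-5 + 6)) = 31*(-12/7/1) = 31*(1*(-12/7)) = 31*(-12/7) = -372/7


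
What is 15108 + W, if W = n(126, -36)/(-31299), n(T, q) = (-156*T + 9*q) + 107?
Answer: 472885165/31299 ≈ 15109.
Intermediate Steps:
n(T, q) = 107 - 156*T + 9*q
W = 19873/31299 (W = (107 - 156*126 + 9*(-36))/(-31299) = (107 - 19656 - 324)*(-1/31299) = -19873*(-1/31299) = 19873/31299 ≈ 0.63494)
15108 + W = 15108 + 19873/31299 = 472885165/31299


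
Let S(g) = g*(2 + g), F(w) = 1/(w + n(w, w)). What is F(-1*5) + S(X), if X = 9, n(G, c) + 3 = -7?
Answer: 1484/15 ≈ 98.933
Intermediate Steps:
n(G, c) = -10 (n(G, c) = -3 - 7 = -10)
F(w) = 1/(-10 + w) (F(w) = 1/(w - 10) = 1/(-10 + w))
F(-1*5) + S(X) = 1/(-10 - 1*5) + 9*(2 + 9) = 1/(-10 - 5) + 9*11 = 1/(-15) + 99 = -1/15 + 99 = 1484/15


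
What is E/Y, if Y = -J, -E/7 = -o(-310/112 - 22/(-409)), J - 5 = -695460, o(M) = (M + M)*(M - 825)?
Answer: 1178483853969/26059355359520 ≈ 0.045223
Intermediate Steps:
o(M) = 2*M*(-825 + M) (o(M) = (2*M)*(-825 + M) = 2*M*(-825 + M))
J = -695455 (J = 5 - 695460 = -695455)
E = 1178483853969/37470944 (E = -(-7)*2*(-310/112 - 22/(-409))*(-825 + (-310/112 - 22/(-409))) = -(-7)*2*(-310*1/112 - 22*(-1/409))*(-825 + (-310*1/112 - 22*(-1/409))) = -(-7)*2*(-155/56 + 22/409)*(-825 + (-155/56 + 22/409)) = -(-7)*2*(-62163/22904)*(-825 - 62163/22904) = -(-7)*2*(-62163/22904)*(-18957963/22904) = -(-7)*1178483853969/262296608 = -7*(-1178483853969/262296608) = 1178483853969/37470944 ≈ 31451.)
Y = 695455 (Y = -1*(-695455) = 695455)
E/Y = (1178483853969/37470944)/695455 = (1178483853969/37470944)*(1/695455) = 1178483853969/26059355359520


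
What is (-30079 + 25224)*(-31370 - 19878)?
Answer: 248809040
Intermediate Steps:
(-30079 + 25224)*(-31370 - 19878) = -4855*(-51248) = 248809040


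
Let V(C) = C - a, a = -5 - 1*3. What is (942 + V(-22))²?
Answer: 861184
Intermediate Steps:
a = -8 (a = -5 - 3 = -8)
V(C) = 8 + C (V(C) = C - 1*(-8) = C + 8 = 8 + C)
(942 + V(-22))² = (942 + (8 - 22))² = (942 - 14)² = 928² = 861184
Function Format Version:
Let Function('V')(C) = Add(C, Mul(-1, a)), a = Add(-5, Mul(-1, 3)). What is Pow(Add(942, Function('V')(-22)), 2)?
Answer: 861184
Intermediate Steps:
a = -8 (a = Add(-5, -3) = -8)
Function('V')(C) = Add(8, C) (Function('V')(C) = Add(C, Mul(-1, -8)) = Add(C, 8) = Add(8, C))
Pow(Add(942, Function('V')(-22)), 2) = Pow(Add(942, Add(8, -22)), 2) = Pow(Add(942, -14), 2) = Pow(928, 2) = 861184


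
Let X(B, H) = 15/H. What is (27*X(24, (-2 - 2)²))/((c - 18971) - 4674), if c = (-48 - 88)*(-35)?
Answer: -27/20144 ≈ -0.0013404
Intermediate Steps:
c = 4760 (c = -136*(-35) = 4760)
(27*X(24, (-2 - 2)²))/((c - 18971) - 4674) = (27*(15/((-2 - 2)²)))/((4760 - 18971) - 4674) = (27*(15/((-4)²)))/(-14211 - 4674) = (27*(15/16))/(-18885) = (27*(15*(1/16)))*(-1/18885) = (27*(15/16))*(-1/18885) = (405/16)*(-1/18885) = -27/20144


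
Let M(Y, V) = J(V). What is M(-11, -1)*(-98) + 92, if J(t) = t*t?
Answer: -6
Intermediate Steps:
J(t) = t²
M(Y, V) = V²
M(-11, -1)*(-98) + 92 = (-1)²*(-98) + 92 = 1*(-98) + 92 = -98 + 92 = -6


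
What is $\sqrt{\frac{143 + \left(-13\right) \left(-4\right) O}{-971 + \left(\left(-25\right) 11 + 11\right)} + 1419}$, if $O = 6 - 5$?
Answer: $\frac{\sqrt{512202}}{19} \approx 37.668$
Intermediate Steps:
$O = 1$ ($O = 6 - 5 = 1$)
$\sqrt{\frac{143 + \left(-13\right) \left(-4\right) O}{-971 + \left(\left(-25\right) 11 + 11\right)} + 1419} = \sqrt{\frac{143 + \left(-13\right) \left(-4\right) 1}{-971 + \left(\left(-25\right) 11 + 11\right)} + 1419} = \sqrt{\frac{143 + 52 \cdot 1}{-971 + \left(-275 + 11\right)} + 1419} = \sqrt{\frac{143 + 52}{-971 - 264} + 1419} = \sqrt{\frac{195}{-1235} + 1419} = \sqrt{195 \left(- \frac{1}{1235}\right) + 1419} = \sqrt{- \frac{3}{19} + 1419} = \sqrt{\frac{26958}{19}} = \frac{\sqrt{512202}}{19}$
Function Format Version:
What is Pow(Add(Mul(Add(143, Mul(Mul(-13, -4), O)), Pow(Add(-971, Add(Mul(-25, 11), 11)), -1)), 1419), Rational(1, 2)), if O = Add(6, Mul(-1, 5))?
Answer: Mul(Rational(1, 19), Pow(512202, Rational(1, 2))) ≈ 37.668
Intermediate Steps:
O = 1 (O = Add(6, -5) = 1)
Pow(Add(Mul(Add(143, Mul(Mul(-13, -4), O)), Pow(Add(-971, Add(Mul(-25, 11), 11)), -1)), 1419), Rational(1, 2)) = Pow(Add(Mul(Add(143, Mul(Mul(-13, -4), 1)), Pow(Add(-971, Add(Mul(-25, 11), 11)), -1)), 1419), Rational(1, 2)) = Pow(Add(Mul(Add(143, Mul(52, 1)), Pow(Add(-971, Add(-275, 11)), -1)), 1419), Rational(1, 2)) = Pow(Add(Mul(Add(143, 52), Pow(Add(-971, -264), -1)), 1419), Rational(1, 2)) = Pow(Add(Mul(195, Pow(-1235, -1)), 1419), Rational(1, 2)) = Pow(Add(Mul(195, Rational(-1, 1235)), 1419), Rational(1, 2)) = Pow(Add(Rational(-3, 19), 1419), Rational(1, 2)) = Pow(Rational(26958, 19), Rational(1, 2)) = Mul(Rational(1, 19), Pow(512202, Rational(1, 2)))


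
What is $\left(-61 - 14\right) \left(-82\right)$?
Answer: $6150$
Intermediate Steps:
$\left(-61 - 14\right) \left(-82\right) = \left(-75\right) \left(-82\right) = 6150$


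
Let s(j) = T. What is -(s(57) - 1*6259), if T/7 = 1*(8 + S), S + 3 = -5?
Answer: 6259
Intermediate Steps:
S = -8 (S = -3 - 5 = -8)
T = 0 (T = 7*(1*(8 - 8)) = 7*(1*0) = 7*0 = 0)
s(j) = 0
-(s(57) - 1*6259) = -(0 - 1*6259) = -(0 - 6259) = -1*(-6259) = 6259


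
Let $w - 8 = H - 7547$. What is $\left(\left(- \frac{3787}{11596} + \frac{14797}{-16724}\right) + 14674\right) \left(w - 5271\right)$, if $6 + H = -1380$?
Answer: $- \frac{194206464945402}{932363} \approx -2.0829 \cdot 10^{8}$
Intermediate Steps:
$H = -1386$ ($H = -6 - 1380 = -1386$)
$w = -8925$ ($w = 8 - 8933 = -8925$)
$\left(\left(- \frac{3787}{11596} + \frac{14797}{-16724}\right) + 14674\right) \left(w - 5271\right) = \left(\left(- \frac{3787}{11596} + \frac{14797}{-16724}\right) + 14674\right) \left(-8925 - 5271\right) = \left(\left(\left(-3787\right) \frac{1}{11596} + 14797 \left(- \frac{1}{16724}\right)\right) + 14674\right) \left(-14196\right) = \left(\left(- \frac{3787}{11596} - \frac{14797}{16724}\right) + 14674\right) \left(-14196\right) = \left(- \frac{29364975}{24241438} + 14674\right) \left(-14196\right) = \frac{355689496237}{24241438} \left(-14196\right) = - \frac{194206464945402}{932363}$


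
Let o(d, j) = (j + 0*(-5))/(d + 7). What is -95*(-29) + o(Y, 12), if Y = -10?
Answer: 2751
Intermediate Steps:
o(d, j) = j/(7 + d) (o(d, j) = (j + 0)/(7 + d) = j/(7 + d))
-95*(-29) + o(Y, 12) = -95*(-29) + 12/(7 - 10) = 2755 + 12/(-3) = 2755 + 12*(-⅓) = 2755 - 4 = 2751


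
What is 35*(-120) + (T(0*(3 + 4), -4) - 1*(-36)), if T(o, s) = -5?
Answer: -4169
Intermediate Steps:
35*(-120) + (T(0*(3 + 4), -4) - 1*(-36)) = 35*(-120) + (-5 - 1*(-36)) = -4200 + (-5 + 36) = -4200 + 31 = -4169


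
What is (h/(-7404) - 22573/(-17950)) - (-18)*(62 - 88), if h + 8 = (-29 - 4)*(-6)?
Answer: -7754290301/16612725 ≈ -466.77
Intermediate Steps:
h = 190 (h = -8 + (-29 - 4)*(-6) = -8 - 33*(-6) = -8 + 198 = 190)
(h/(-7404) - 22573/(-17950)) - (-18)*(62 - 88) = (190/(-7404) - 22573/(-17950)) - (-18)*(62 - 88) = (190*(-1/7404) - 22573*(-1/17950)) - (-18)*(-26) = (-95/3702 + 22573/17950) - 1*468 = 20464999/16612725 - 468 = -7754290301/16612725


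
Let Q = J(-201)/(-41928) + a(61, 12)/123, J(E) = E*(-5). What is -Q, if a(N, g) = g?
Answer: -42169/573016 ≈ -0.073591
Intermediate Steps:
J(E) = -5*E
Q = 42169/573016 (Q = -5*(-201)/(-41928) + 12/123 = 1005*(-1/41928) + 12*(1/123) = -335/13976 + 4/41 = 42169/573016 ≈ 0.073591)
-Q = -1*42169/573016 = -42169/573016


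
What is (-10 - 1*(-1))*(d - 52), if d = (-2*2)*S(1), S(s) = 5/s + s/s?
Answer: 684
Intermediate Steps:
S(s) = 1 + 5/s (S(s) = 5/s + 1 = 1 + 5/s)
d = -24 (d = (-2*2)*((5 + 1)/1) = -4*6 = -24)
(-10 - 1*(-1))*(d - 52) = (-10 - 1*(-1))*(-24 - 52) = (-10 + 1)*(-76) = -9*(-76) = 684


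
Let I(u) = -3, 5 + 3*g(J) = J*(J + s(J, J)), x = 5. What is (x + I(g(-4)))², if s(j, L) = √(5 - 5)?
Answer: 4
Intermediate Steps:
s(j, L) = 0 (s(j, L) = √0 = 0)
g(J) = -5/3 + J²/3 (g(J) = -5/3 + (J*(J + 0))/3 = -5/3 + (J*J)/3 = -5/3 + J²/3)
(x + I(g(-4)))² = (5 - 3)² = 2² = 4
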